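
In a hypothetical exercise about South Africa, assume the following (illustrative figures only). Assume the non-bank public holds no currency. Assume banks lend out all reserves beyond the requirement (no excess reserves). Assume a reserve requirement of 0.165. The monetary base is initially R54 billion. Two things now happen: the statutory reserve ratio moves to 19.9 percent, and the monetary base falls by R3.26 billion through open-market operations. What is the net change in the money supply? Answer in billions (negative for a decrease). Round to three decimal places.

Before: m₁ = 1 / (0.165) ≈ 6.060606, MB₁ = 54, so M₁ = 6.060606 × 54 ≈ 327.2727 billion.
After: m₂ = 1 / (0.199) ≈ 5.025126, MB₂ = 54 − 3.26 = 50.74, so M₂ = 5.025126 × 50.74 ≈ 254.9749 billion.
ΔM = M₂ − M₁ = 254.9749 − 327.2727 = -72.2978 billion.

-72.298 billion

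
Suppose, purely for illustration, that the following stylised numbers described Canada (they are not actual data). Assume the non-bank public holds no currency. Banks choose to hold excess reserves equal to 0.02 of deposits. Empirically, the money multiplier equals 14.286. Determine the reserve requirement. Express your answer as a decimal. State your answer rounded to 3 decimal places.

Using m = 14.286. Since m = (1 + c)/(c + rr + e), the denominator satisfies c + rr + e = (1 + c)/m = (1 + 0) / 14.286 ≈ 0.069999.
With c = 0 and e = 0.02, the reserve requirement is 0.069999 − 0 − 0.02 = 0.049999.

0.050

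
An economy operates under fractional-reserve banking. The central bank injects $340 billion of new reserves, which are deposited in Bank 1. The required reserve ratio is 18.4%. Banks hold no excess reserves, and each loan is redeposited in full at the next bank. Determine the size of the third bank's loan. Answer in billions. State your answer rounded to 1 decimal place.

$184.7 billion

Each bank lends a fraction (1 − rr) = 0.8160 of the deposit it receives, so Bank 3 receives 340·0.8160^2 and lends 340·0.8160^3 ≈ 184.7351 billion.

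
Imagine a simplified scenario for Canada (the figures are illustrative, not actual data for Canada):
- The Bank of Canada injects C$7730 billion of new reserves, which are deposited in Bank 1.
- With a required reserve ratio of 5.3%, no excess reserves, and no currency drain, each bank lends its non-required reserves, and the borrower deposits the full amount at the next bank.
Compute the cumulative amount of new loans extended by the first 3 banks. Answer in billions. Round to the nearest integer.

C$20818 billion

Bank i lends (1 − rr)^i of the original deposit: Bank 1 lends 7730·0.9470 = 7320.3100, Bank 2 lends 7730·0.9470² ≈ 6932.3336, and so on.
Summing a geometric series: total = 7730·[0.9470·(1 − 0.9470^3) / (1 − 0.9470)] ≈ 20817.5635 billion.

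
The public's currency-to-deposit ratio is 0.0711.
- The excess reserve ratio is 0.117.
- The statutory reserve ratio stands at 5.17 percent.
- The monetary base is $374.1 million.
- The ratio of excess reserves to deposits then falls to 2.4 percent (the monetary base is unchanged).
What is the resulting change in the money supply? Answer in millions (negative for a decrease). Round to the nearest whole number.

Initially m₁ = (1 + 0.0711) / (0.0517 + 0.117 + 0.0711) ≈ 4.4666, so M₁ = 4.4666 × 374.1 ≈ 1670.9551 million.
After the change m₂ = (1 + 0.0711) / (0.0517 + 0.024 + 0.0711) ≈ 7.2963, so M₂ = 7.2963 × 374.1 ≈ 2729.5458 million.
ΔM = M₂ − M₁ = 2729.5458 − 1670.9551 = 1058.5907 million.

$1059 million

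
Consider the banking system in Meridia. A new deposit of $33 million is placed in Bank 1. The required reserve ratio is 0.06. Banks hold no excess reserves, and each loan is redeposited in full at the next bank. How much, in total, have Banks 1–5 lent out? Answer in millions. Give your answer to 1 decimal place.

$137.6 million

Bank i lends (1 − rr)^i of the original deposit: Bank 1 lends 33·0.9400 = 31.0200, Bank 2 lends 33·0.9400² = 29.1588, and so on.
Summing a geometric series: total = 33·[0.9400·(1 − 0.9400^5) / (1 − 0.9400)] ≈ 137.5716 million.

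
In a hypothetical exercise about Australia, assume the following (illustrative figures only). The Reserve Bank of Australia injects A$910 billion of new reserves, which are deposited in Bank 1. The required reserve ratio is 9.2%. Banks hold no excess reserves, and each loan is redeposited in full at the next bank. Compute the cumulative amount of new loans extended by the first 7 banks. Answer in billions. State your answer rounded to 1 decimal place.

Bank i lends (1 − rr)^i of the original deposit: Bank 1 lends 910·0.9080 = 826.2800, Bank 2 lends 910·0.9080² ≈ 750.2622, and so on.
Summing a geometric series: total = 910·[0.9080·(1 − 0.9080^7) / (1 − 0.9080)] ≈ 4411.0502 billion.

A$4411.1 billion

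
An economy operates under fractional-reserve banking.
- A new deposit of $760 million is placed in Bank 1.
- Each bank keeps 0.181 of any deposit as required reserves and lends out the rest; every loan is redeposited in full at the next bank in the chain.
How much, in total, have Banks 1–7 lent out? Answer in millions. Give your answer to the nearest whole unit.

$2589 million

Bank i lends (1 − rr)^i of the original deposit: Bank 1 lends 760·0.8190 = 622.4400, Bank 2 lends 760·0.8190² ≈ 509.7784, and so on.
Summing a geometric series: total = 760·[0.8190·(1 − 0.8190^7) / (1 − 0.8190)] ≈ 2588.9199 million.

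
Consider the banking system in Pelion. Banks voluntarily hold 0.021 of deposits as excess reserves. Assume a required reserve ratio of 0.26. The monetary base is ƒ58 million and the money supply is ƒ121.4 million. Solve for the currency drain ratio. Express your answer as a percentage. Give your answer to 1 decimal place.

Using m = M/MB = 121.4/58 ≈ 2.093103. From m = (1 + c)/(c + rr + e), rearranging gives 1 + c = m·(c + rr + e), so c·(1 − m) = m·(rr + e) − 1.
Hence c = [m·(rr + e) − 1]/(1 − m) = [2.093103 × (0.26 + 0.021) − 1] / (1 − 2.093103) ≈ 0.376761.

37.7%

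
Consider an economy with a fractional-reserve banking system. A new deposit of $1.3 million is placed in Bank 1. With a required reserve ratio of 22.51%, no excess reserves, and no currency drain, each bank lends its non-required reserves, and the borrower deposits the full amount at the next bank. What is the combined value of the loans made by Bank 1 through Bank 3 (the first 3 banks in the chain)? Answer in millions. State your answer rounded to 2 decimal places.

$2.39 million

Bank i lends (1 − rr)^i of the original deposit: Bank 1 lends 1.3·0.7749 ≈ 1.0074, Bank 2 lends 1.3·0.7749² ≈ 0.7806, and so on.
Summing a geometric series: total = 1.3·[0.7749·(1 − 0.7749^3) / (1 − 0.7749)] ≈ 2.3929 million.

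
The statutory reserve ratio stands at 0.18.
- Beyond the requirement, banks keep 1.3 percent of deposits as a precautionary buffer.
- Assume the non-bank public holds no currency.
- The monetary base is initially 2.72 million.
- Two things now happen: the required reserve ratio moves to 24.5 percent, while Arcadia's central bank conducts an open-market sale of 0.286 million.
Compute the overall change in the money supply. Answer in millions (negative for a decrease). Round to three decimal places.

Before: m₁ = 1 / (0.18 + 0.013) ≈ 5.18135, MB₁ = 2.72, so M₁ = 5.18135 × 2.72 ≈ 14.0933 million.
After: m₂ = 1 / (0.245 + 0.013) ≈ 3.87597, MB₂ = 2.72 − 0.286 = 2.434, so M₂ = 3.87597 × 2.434 ≈ 9.4341 million.
ΔM = M₂ − M₁ = 9.4341 − 14.0933 = -4.6592 million.

-4.659 million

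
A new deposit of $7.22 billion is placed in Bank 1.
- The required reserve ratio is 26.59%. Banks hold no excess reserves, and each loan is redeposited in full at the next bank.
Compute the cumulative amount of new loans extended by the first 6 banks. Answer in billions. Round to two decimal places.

Bank i lends (1 − rr)^i of the original deposit: Bank 1 lends 7.22·0.7341 ≈ 5.3002, Bank 2 lends 7.22·0.7341² ≈ 3.8909, and so on.
Summing a geometric series: total = 7.22·[0.7341·(1 − 0.7341^6) / (1 − 0.7341)] ≈ 16.8134 billion.

$16.81 billion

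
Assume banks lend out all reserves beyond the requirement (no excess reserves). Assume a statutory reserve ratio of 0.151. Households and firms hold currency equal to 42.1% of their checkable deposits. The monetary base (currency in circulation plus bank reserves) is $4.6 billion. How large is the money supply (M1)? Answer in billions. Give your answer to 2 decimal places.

The money multiplier is m = (1 + c) / (rr + c) = (1 + 0.421) / (0.151 + 0.421) ≈ 2.4843.
So M = m × MB = 2.4843 × 4.6 ≈ 11.4278 billion.

$11.43 billion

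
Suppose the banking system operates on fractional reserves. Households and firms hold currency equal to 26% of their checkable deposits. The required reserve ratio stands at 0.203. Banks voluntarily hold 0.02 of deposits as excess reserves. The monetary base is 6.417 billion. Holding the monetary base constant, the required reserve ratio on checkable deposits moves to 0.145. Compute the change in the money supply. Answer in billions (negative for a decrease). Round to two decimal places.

Initially m₁ = (1 + 0.26) / (0.203 + 0.02 + 0.26) ≈ 2.6087, so M₁ = 2.6087 × 6.417 ≈ 16.74 billion.
After the change m₂ = (1 + 0.26) / (0.145 + 0.02 + 0.26) ≈ 2.9647, so M₂ = 2.9647 × 6.417 ≈ 19.0245 billion.
ΔM = M₂ − M₁ = 19.0245 − 16.74 = 2.2845 billion.

2.28 billion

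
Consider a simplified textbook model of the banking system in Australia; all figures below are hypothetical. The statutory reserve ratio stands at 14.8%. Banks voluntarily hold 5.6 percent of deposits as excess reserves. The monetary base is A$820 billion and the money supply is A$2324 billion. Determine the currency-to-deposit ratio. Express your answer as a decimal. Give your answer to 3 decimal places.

Using m = M/MB = 2324/820 ≈ 2.834146. From m = (1 + c)/(c + rr + e), rearranging gives 1 + c = m·(c + rr + e), so c·(1 − m) = m·(rr + e) − 1.
Hence c = [m·(rr + e) − 1]/(1 − m) = [2.834146 × (0.148 + 0.056) − 1] / (1 − 2.834146) ≈ 0.229989.

0.230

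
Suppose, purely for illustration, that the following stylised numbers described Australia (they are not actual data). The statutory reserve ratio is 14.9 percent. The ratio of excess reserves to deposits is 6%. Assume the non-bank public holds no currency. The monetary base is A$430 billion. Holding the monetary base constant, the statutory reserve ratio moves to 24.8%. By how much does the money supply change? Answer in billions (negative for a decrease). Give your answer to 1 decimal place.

Initially m₁ = 1 / (0.149 + 0.06) ≈ 4.78469, so M₁ = 4.78469 × 430 = 2057.4167 billion.
After the change m₂ = 1 / (0.248 + 0.06) ≈ 3.24675, so M₂ = 3.24675 × 430 = 1396.1025 billion.
ΔM = M₂ − M₁ = 1396.1025 − 2057.4167 = -661.3142 billion.

-661.3 billion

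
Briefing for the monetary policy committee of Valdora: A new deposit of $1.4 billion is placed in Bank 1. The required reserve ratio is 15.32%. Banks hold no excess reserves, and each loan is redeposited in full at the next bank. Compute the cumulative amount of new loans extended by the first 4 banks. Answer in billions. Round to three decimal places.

$3.759 billion

Bank i lends (1 − rr)^i of the original deposit: Bank 1 lends 1.4·0.8468 ≈ 1.1855, Bank 2 lends 1.4·0.8468² ≈ 1.0039, and so on.
Summing a geometric series: total = 1.4·[0.8468·(1 − 0.8468^4) / (1 − 0.8468)] ≈ 3.7594 billion.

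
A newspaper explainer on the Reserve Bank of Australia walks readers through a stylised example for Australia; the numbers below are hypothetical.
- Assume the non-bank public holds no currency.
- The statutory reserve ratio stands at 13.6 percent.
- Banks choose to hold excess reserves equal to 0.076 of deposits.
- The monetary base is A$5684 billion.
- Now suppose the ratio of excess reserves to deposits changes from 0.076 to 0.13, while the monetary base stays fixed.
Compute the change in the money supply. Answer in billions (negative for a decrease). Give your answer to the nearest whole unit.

-5443 billion

Initially m₁ = 1 / (0.136 + 0.076) ≈ 4.71698, so M₁ = 4.71698 × 5684 ≈ 26811.3143 billion.
After the change m₂ = 1 / (0.136 + 0.13) ≈ 3.75940, so M₂ = 3.75940 × 5684 = 21368.4296 billion.
ΔM = M₂ − M₁ = 21368.4296 − 26811.3143 = -5442.8847 billion.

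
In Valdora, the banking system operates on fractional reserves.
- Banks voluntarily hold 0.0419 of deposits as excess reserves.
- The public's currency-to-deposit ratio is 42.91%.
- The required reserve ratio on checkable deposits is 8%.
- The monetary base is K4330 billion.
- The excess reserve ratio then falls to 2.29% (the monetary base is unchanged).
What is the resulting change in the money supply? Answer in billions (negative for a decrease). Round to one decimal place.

Initially m₁ = (1 + 0.4291) / (0.08 + 0.0419 + 0.4291) ≈ 2.593648, so M₁ = 2.593648 × 4330 ≈ 11230.4958 billion.
After the change m₂ = (1 + 0.4291) / (0.08 + 0.0229 + 0.4291) ≈ 2.686278, so M₂ = 2.686278 × 4330 ≈ 11631.5837 billion.
ΔM = M₂ − M₁ = 11631.5837 − 11230.4958 = 401.0879 billion.

K401.1 billion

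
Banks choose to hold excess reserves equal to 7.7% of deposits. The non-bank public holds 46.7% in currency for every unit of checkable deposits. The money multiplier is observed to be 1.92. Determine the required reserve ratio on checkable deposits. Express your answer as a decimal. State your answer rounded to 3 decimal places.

0.220

Using m = 1.92. Since m = (1 + c)/(c + rr + e), the denominator satisfies c + rr + e = (1 + c)/m = (1 + 0.467) / 1.92 ≈ 0.764063.
With c = 0.467 and e = 0.077, the required reserve ratio on checkable deposits is 0.764063 − 0.467 − 0.077 = 0.220063.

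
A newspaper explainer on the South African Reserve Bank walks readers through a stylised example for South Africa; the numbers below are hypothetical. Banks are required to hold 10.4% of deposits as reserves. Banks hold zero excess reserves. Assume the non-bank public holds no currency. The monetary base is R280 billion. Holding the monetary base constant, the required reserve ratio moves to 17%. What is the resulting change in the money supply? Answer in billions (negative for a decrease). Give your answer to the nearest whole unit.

-1045 billion

Initially m₁ = 1 / (0.104) ≈ 9.6154, so M₁ = 9.6154 × 280 = 2692.312 billion.
After the change m₂ = 1 / (0.17) ≈ 5.8824, so M₂ = 5.8824 × 280 = 1647.072 billion.
ΔM = M₂ − M₁ = 1647.072 − 2692.312 = -1045.24 billion.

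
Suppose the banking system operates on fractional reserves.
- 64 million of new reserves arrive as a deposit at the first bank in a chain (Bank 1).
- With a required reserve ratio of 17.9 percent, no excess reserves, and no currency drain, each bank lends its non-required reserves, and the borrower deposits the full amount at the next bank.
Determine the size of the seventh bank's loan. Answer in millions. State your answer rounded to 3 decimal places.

16.091 million

Each bank lends a fraction (1 − rr) = 0.8210 of the deposit it receives, so Bank 7 receives 64·0.8210^6 and lends 64·0.8210^7 ≈ 16.0910 million.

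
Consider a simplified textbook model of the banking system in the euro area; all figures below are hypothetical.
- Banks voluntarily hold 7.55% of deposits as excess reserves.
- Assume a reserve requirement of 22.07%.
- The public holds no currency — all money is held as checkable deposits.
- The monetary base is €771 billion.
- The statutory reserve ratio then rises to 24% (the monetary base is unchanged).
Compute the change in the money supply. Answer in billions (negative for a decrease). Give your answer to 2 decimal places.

Initially m₁ = 1 / (0.2207 + 0.0755) ≈ 3.376097, so M₁ = 3.376097 × 771 ≈ 2602.9708 billion.
After the change m₂ = 1 / (0.24 + 0.0755) ≈ 3.169572, so M₂ = 3.169572 × 771 ≈ 2443.74 billion.
ΔM = M₂ − M₁ = 2443.74 − 2602.9708 = -159.2308 billion.

-159.23 billion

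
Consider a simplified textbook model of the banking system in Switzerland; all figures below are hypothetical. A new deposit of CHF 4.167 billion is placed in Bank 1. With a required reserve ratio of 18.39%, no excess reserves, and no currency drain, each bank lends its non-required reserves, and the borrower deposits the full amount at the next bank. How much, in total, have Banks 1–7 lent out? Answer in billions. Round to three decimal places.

Bank i lends (1 − rr)^i of the original deposit: Bank 1 lends 4.167·0.8161 ≈ 3.4007, Bank 2 lends 4.167·0.8161² ≈ 2.7753, and so on.
Summing a geometric series: total = 4.167·[0.8161·(1 − 0.8161^7) / (1 − 0.8161)] ≈ 14.0336 billion.

CHF 14.034 billion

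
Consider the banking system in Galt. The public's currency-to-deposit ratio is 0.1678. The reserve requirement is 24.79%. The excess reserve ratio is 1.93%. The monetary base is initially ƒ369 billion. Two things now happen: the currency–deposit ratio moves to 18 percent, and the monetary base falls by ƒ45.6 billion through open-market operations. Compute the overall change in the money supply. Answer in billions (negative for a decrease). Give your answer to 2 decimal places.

-137.28 billion

Before: m₁ = (1 + 0.1678) / (0.2479 + 0.0193 + 0.1678) ≈ 2.684598, MB₁ = 369, so M₁ = 2.684598 × 369 ≈ 990.6167 billion.
After: m₂ = (1 + 0.18) / (0.2479 + 0.0193 + 0.18) ≈ 2.638640, MB₂ = 369 − 45.6 = 323.4, so M₂ = 2.638640 × 323.4 ≈ 853.3362 billion.
ΔM = M₂ − M₁ = 853.3362 − 990.6167 = -137.2805 billion.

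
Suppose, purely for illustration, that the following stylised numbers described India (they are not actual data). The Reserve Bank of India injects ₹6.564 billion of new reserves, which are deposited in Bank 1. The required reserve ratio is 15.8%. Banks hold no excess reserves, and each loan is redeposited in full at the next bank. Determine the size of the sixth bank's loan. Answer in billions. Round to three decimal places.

Each bank lends a fraction (1 − rr) = 0.8420 of the deposit it receives, so Bank 6 receives 6.564·0.8420^5 and lends 6.564·0.8420^6 ≈ 2.3391 billion.

₹2.339 billion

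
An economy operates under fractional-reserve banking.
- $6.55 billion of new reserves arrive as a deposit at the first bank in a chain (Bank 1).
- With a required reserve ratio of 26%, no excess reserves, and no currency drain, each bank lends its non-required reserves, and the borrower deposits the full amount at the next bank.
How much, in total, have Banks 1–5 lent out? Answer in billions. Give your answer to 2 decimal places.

Bank i lends (1 − rr)^i of the original deposit: Bank 1 lends 6.55·0.7400 = 4.8470, Bank 2 lends 6.55·0.7400² ≈ 3.5868, and so on.
Summing a geometric series: total = 6.55·[0.7400·(1 − 0.7400^5) / (1 − 0.7400)] ≈ 14.5056 billion.

$14.51 billion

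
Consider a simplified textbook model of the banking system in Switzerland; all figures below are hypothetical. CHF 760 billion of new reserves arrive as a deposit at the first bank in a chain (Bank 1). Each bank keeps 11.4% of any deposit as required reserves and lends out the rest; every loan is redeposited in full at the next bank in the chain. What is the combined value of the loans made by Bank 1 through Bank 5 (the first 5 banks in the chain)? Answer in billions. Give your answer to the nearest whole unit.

CHF 2682 billion

Bank i lends (1 − rr)^i of the original deposit: Bank 1 lends 760·0.8860 = 673.3600, Bank 2 lends 760·0.8860² ≈ 596.5970, and so on.
Summing a geometric series: total = 760·[0.8860·(1 − 0.8860^5) / (1 − 0.8860)] ≈ 2681.8051 billion.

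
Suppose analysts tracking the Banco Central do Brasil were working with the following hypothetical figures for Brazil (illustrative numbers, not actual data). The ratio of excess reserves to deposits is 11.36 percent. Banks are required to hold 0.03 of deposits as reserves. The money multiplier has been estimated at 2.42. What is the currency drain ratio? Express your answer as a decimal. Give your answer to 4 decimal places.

0.4595

Using m = 2.42. From m = (1 + c)/(c + rr + e), rearranging gives 1 + c = m·(c + rr + e), so c·(1 − m) = m·(rr + e) − 1.
Hence c = [m·(rr + e) − 1]/(1 − m) = [2.42 × (0.03 + 0.1136) − 1] / (1 − 2.42) ≈ 0.459499.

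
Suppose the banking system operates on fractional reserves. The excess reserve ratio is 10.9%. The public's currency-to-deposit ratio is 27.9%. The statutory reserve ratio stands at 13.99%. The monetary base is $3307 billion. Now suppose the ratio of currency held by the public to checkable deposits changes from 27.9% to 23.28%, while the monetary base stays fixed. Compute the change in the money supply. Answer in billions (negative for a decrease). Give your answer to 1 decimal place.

$451.3 billion

Initially m₁ = (1 + 0.279) / (0.1399 + 0.109 + 0.279) ≈ 2.422807, so M₁ = 2.422807 × 3307 ≈ 8012.2227 billion.
After the change m₂ = (1 + 0.2328) / (0.1399 + 0.109 + 0.2328) ≈ 2.559269, so M₂ = 2.559269 × 3307 ≈ 8463.5026 billion.
ΔM = M₂ − M₁ = 8463.5026 − 8012.2227 = 451.2799 billion.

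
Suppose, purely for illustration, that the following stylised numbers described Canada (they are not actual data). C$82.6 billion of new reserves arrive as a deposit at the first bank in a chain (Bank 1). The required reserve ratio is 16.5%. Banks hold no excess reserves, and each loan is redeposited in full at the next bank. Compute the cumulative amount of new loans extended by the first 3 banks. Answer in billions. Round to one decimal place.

Bank i lends (1 − rr)^i of the original deposit: Bank 1 lends 82.6·0.8350 = 68.9710, Bank 2 lends 82.6·0.8350² ≈ 57.5908, and so on.
Summing a geometric series: total = 82.6·[0.8350·(1 − 0.8350^3) / (1 − 0.8350)] ≈ 174.6501 billion.

C$174.7 billion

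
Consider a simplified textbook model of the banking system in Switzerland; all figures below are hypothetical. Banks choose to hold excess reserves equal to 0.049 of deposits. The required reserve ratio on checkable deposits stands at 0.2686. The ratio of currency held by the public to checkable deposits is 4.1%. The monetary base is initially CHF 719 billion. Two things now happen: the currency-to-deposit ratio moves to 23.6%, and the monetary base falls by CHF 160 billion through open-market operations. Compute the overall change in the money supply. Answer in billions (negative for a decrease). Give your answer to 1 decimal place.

-839.2 billion

Before: m₁ = (1 + 0.041) / (0.2686 + 0.049 + 0.041) ≈ 2.90296, MB₁ = 719, so M₁ = 2.90296 × 719 ≈ 2087.2282 billion.
After: m₂ = (1 + 0.236) / (0.2686 + 0.049 + 0.236) ≈ 2.23266, MB₂ = 719 − 160 = 559, so M₂ = 2.23266 × 559 ≈ 1248.0569 billion.
ΔM = M₂ − M₁ = 1248.0569 − 2087.2282 = -839.1713 billion.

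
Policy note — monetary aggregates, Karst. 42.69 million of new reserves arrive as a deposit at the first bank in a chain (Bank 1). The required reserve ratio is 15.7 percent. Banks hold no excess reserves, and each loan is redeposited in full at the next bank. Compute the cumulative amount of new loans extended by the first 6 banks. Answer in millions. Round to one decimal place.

147.0 million

Bank i lends (1 − rr)^i of the original deposit: Bank 1 lends 42.69·0.8430 ≈ 35.9877, Bank 2 lends 42.69·0.8430² ≈ 30.3376, and so on.
Summing a geometric series: total = 42.69·[0.8430·(1 − 0.8430^6) / (1 − 0.8430)] ≈ 146.9550 million.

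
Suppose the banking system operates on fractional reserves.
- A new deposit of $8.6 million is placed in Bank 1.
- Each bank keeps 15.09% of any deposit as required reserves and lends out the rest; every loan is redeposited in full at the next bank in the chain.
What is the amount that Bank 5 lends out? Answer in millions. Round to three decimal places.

$3.796 million

Each bank lends a fraction (1 − rr) = 0.8491 of the deposit it receives, so Bank 5 receives 8.6·0.8491^4 and lends 8.6·0.8491^5 ≈ 3.7957 million.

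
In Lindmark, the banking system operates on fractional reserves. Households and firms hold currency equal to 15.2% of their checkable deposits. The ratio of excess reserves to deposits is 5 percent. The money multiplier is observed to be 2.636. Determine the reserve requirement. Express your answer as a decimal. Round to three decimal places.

Using m = 2.636. Since m = (1 + c)/(c + rr + e), the denominator satisfies c + rr + e = (1 + c)/m = (1 + 0.152) / 2.636 ≈ 0.437026.
With c = 0.152 and e = 0.05, the reserve requirement is 0.437026 − 0.152 − 0.05 = 0.235026.

0.235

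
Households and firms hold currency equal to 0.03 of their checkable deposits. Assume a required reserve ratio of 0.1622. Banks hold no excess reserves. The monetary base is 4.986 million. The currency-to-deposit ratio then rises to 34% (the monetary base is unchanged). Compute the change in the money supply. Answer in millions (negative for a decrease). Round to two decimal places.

Initially m₁ = (1 + 0.03) / (0.1622 + 0.03) ≈ 5.3590, so M₁ = 5.3590 × 4.986 ≈ 26.72 million.
After the change m₂ = (1 + 0.34) / (0.1622 + 0.34) ≈ 2.6683, so M₂ = 2.6683 × 4.986 ≈ 13.3041 million.
ΔM = M₂ − M₁ = 13.3041 − 26.72 = -13.4159 million.

-13.42 million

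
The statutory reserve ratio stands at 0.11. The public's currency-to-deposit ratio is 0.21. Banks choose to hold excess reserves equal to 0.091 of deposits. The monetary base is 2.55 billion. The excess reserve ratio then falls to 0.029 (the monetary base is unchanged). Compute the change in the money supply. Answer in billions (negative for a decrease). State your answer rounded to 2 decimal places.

Initially m₁ = (1 + 0.21) / (0.11 + 0.091 + 0.21) ≈ 2.9440, so M₁ = 2.9440 × 2.55 = 7.5072 billion.
After the change m₂ = (1 + 0.21) / (0.11 + 0.029 + 0.21) ≈ 3.4670, so M₂ = 3.4670 × 2.55 ≈ 8.8408 billion.
ΔM = M₂ − M₁ = 8.8408 − 7.5072 = 1.3336 billion.

1.33 billion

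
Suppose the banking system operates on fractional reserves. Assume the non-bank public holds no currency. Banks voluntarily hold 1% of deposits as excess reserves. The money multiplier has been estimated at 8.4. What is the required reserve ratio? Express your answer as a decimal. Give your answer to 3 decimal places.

0.109

Using m = 8.4. Since m = (1 + c)/(c + rr + e), the denominator satisfies c + rr + e = (1 + c)/m = (1 + 0) / 8.4 ≈ 0.119048.
With c = 0 and e = 0.01, the required reserve ratio is 0.119048 − 0 − 0.01 = 0.109048.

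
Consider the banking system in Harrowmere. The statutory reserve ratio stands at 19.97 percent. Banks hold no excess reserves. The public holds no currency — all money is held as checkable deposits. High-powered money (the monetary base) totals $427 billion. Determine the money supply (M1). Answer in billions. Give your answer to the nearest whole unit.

With no currency drain or excess reserves, the money multiplier is m = 1/rr = 1/0.1997 ≈ 5.0075.
Money supply M = m × MB = 5.0075 × 427 = 2138.2025 billion.

$2138 billion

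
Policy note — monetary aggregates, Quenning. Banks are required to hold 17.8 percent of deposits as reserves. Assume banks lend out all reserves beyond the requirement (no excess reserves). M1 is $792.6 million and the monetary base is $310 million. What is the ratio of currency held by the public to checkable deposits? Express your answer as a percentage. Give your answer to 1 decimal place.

35.0%

Using m = M/MB = 792.6/310 ≈ 2.556774. From m = (1 + c)/(c + rr + e), rearranging gives 1 + c = m·(c + rr + e), so c·(1 − m) = m·(rr + e) − 1.
Hence c = [m·(rr + e) − 1]/(1 − m) = [2.556774 × (0.178 + 0) − 1] / (1 − 2.556774) ≈ 0.350015.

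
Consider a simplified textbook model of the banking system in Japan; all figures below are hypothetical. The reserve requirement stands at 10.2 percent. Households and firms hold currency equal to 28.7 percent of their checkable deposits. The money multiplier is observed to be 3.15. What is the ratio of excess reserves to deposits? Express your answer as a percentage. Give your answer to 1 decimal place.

2.0%

Using m = 3.15. Since m = (1 + c)/(c + rr + e), the denominator satisfies c + rr + e = (1 + c)/m = (1 + 0.287) / 3.15 ≈ 0.408571.
With c = 0.287 and rr = 0.102, the ratio of excess reserves to deposits is 0.408571 − 0.287 − 0.102 = 0.019571.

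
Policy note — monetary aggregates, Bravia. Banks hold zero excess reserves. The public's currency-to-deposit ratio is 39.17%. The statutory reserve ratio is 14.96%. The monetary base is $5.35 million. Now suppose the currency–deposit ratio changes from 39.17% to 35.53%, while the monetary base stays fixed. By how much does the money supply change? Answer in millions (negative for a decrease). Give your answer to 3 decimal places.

$0.606 million

Initially m₁ = (1 + 0.3917) / (0.1496 + 0.3917) ≈ 2.57103, so M₁ = 2.57103 × 5.35 ≈ 13.755 million.
After the change m₂ = (1 + 0.3553) / (0.1496 + 0.3553) ≈ 2.68429, so M₂ = 2.68429 × 5.35 ≈ 14.361 million.
ΔM = M₂ − M₁ = 14.361 − 13.755 = 0.606 million.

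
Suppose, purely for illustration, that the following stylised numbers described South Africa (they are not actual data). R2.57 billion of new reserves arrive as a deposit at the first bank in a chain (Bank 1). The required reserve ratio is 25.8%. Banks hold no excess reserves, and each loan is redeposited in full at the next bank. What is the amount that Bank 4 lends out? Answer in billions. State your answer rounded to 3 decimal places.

Each bank lends a fraction (1 − rr) = 0.7420 of the deposit it receives, so Bank 4 receives 2.57·0.7420^3 and lends 2.57·0.7420^4 ≈ 0.7790 billion.

R0.779 billion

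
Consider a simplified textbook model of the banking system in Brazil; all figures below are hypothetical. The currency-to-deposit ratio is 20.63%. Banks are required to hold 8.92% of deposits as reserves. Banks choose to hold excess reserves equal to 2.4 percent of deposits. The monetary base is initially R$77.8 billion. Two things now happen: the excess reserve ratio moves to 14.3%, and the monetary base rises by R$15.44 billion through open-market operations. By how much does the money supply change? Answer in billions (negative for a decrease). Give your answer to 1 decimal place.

Before: m₁ = (1 + 0.2063) / (0.0892 + 0.024 + 0.2063) ≈ 3.7756, MB₁ = 77.8, so M₁ = 3.7756 × 77.8 ≈ 293.7417 billion.
After: m₂ = (1 + 0.2063) / (0.0892 + 0.143 + 0.2063) ≈ 2.7510, MB₂ = 77.8 + 15.44 = 93.24, so M₂ = 2.7510 × 93.24 ≈ 256.5032 billion.
ΔM = M₂ − M₁ = 256.5032 − 293.7417 = -37.2385 billion.

-37.2 billion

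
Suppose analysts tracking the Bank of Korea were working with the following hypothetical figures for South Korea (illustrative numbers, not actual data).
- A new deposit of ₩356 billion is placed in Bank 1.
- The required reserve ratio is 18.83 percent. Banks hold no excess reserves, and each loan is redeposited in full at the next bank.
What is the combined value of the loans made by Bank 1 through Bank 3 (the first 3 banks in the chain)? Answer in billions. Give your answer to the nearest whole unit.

₩714 billion

Bank i lends (1 − rr)^i of the original deposit: Bank 1 lends 356·0.8117 = 288.9652, Bank 2 lends 356·0.8117² ≈ 234.5531, and so on.
Summing a geometric series: total = 356·[0.8117·(1 − 0.8117^3) / (1 − 0.8117)] ≈ 713.9050 billion.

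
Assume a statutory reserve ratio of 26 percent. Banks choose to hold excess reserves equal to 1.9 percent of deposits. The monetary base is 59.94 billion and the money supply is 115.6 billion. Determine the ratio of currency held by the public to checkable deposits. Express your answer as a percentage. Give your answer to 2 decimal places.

Using m = M/MB = 115.6/59.94 ≈ 1.928595. From m = (1 + c)/(c + rr + e), rearranging gives 1 + c = m·(c + rr + e), so c·(1 − m) = m·(rr + e) − 1.
Hence c = [m·(rr + e) − 1]/(1 − m) = [1.928595 × (0.26 + 0.019) − 1] / (1 − 1.928595) ≈ 0.497442.

49.74%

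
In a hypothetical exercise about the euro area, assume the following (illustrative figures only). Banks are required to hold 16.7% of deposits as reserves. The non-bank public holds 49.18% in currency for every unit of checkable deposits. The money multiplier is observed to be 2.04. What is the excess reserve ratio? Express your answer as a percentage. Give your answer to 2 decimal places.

Using m = 2.04. Since m = (1 + c)/(c + rr + e), the denominator satisfies c + rr + e = (1 + c)/m = (1 + 0.4918) / 2.04 ≈ 0.731275.
With c = 0.4918 and rr = 0.167, the excess reserve ratio is 0.731275 − 0.4918 − 0.167 = 0.072475.

7.25%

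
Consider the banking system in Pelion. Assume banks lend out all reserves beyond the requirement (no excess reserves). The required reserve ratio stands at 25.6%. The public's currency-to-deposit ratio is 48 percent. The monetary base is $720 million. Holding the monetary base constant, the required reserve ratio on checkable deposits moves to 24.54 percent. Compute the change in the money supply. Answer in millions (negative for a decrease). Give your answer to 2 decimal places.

Initially m₁ = (1 + 0.48) / (0.256 + 0.48) ≈ 2.010870, so M₁ = 2.010870 × 720 = 1447.8264 million.
After the change m₂ = (1 + 0.48) / (0.2454 + 0.48) ≈ 2.040254, so M₂ = 2.040254 × 720 ≈ 1468.9829 million.
ΔM = M₂ − M₁ = 1468.9829 − 1447.8264 = 21.1565 million.

$21.16 million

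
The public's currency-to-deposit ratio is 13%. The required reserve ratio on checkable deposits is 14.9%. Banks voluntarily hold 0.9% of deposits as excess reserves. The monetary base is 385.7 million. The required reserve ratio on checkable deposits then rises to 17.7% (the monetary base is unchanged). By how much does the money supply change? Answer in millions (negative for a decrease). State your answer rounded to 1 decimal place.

Initially m₁ = (1 + 0.13) / (0.149 + 0.009 + 0.13) ≈ 3.92361, so M₁ = 3.92361 × 385.7 ≈ 1513.3364 million.
After the change m₂ = (1 + 0.13) / (0.177 + 0.009 + 0.13) ≈ 3.57595, so M₂ = 3.57595 × 385.7 ≈ 1379.2439 million.
ΔM = M₂ − M₁ = 1379.2439 − 1513.3364 = -134.0925 million.

-134.1 million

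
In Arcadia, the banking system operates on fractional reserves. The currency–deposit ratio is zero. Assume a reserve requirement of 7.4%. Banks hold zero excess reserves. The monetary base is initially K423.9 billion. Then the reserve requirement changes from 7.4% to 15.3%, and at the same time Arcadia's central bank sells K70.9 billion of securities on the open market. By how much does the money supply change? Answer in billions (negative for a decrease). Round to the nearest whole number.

Before: m₁ = 1 / (0.074) ≈ 13.5135, MB₁ = 423.9, so M₁ = 13.5135 × 423.9 ≈ 5728.3727 billion.
After: m₂ = 1 / (0.153) ≈ 6.5359, MB₂ = 423.9 − 70.9 = 353, so M₂ = 6.5359 × 353 = 2307.1727 billion.
ΔM = M₂ − M₁ = 2307.1727 − 5728.3727 = -3421.2 billion.

-3421 billion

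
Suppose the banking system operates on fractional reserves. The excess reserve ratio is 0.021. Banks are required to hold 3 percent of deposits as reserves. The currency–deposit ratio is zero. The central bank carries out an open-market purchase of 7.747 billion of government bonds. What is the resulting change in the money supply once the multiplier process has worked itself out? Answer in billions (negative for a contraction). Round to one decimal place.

The money multiplier is m = 1 / (rr + e) = 1 / (0.03 + 0.021) ≈ 19.6078.
The purchase adds 7.747 billion of base, so ΔM = m × ΔMB = 19.6078 × (+7.747) ≈ 151.9016 billion.

151.9 billion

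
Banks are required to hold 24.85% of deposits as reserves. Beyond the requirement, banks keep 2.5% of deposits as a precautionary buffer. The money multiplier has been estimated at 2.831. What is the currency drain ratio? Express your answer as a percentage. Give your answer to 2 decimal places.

Using m = 2.831. From m = (1 + c)/(c + rr + e), rearranging gives 1 + c = m·(c + rr + e), so c·(1 − m) = m·(rr + e) − 1.
Hence c = [m·(rr + e) − 1]/(1 − m) = [2.831 × (0.2485 + 0.025) − 1] / (1 − 2.831) ≈ 0.123278.

12.33%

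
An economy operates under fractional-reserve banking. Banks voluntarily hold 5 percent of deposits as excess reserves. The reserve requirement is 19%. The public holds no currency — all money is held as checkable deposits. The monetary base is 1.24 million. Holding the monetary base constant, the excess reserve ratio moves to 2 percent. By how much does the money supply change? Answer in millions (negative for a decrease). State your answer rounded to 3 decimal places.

Initially m₁ = 1 / (0.19 + 0.05) ≈ 4.16667, so M₁ = 4.16667 × 1.24 ≈ 5.1667 million.
After the change m₂ = 1 / (0.19 + 0.02) ≈ 4.76190, so M₂ = 4.76190 × 1.24 ≈ 5.9048 million.
ΔM = M₂ − M₁ = 5.9048 − 5.1667 = 0.7381 million.

0.738 million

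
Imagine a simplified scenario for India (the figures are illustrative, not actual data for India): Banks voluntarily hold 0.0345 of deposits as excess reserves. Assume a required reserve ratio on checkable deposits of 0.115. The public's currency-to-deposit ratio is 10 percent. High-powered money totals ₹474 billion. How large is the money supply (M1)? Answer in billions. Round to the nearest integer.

₹2090 billion

The money multiplier is m = (1 + c) / (rr + e + c) = (1 + 0.1) / (0.115 + 0.0345 + 0.1) ≈ 4.4088.
So M = m × MB = 4.4088 × 474 = 2089.7712 billion.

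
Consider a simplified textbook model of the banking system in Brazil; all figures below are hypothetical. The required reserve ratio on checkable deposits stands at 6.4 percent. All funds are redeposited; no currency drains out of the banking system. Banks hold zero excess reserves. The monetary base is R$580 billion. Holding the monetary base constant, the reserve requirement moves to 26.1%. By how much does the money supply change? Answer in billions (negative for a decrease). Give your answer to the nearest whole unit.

Initially m₁ = 1 / (0.064) = 15.6250, so M₁ = 15.6250 × 580 = 9062.5 billion.
After the change m₂ = 1 / (0.261) ≈ 3.8314, so M₂ = 3.8314 × 580 = 2222.212 billion.
ΔM = M₂ − M₁ = 2222.212 − 9062.5 = -6840.288 billion.

-6840 billion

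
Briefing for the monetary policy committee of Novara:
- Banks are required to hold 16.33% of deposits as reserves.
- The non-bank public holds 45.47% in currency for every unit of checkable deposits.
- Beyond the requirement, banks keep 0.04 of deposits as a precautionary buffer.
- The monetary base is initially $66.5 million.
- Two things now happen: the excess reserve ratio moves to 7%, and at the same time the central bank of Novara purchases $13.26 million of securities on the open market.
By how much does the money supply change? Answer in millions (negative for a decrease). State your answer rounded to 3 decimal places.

Before: m₁ = (1 + 0.4547) / (0.1633 + 0.04 + 0.4547) ≈ 2.210790, MB₁ = 66.5, so M₁ = 2.210790 × 66.5 ≈ 147.0175 million.
After: m₂ = (1 + 0.4547) / (0.1633 + 0.07 + 0.4547) ≈ 2.114390, MB₂ = 66.5 + 13.26 = 79.76, so M₂ = 2.114390 × 79.76 ≈ 168.6437 million.
ΔM = M₂ − M₁ = 168.6437 − 147.0175 = 21.6262 million.

$21.626 million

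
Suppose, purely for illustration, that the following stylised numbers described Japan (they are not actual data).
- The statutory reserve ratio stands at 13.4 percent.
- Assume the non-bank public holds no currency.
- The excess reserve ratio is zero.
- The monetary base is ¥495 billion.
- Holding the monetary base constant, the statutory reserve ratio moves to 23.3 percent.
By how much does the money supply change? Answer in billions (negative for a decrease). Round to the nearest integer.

Initially m₁ = 1 / (0.134) ≈ 7.4627, so M₁ = 7.4627 × 495 = 3694.0365 billion.
After the change m₂ = 1 / (0.233) ≈ 4.2918, so M₂ = 4.2918 × 495 = 2124.441 billion.
ΔM = M₂ − M₁ = 2124.441 − 3694.0365 = -1569.5955 billion.

-1570 billion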